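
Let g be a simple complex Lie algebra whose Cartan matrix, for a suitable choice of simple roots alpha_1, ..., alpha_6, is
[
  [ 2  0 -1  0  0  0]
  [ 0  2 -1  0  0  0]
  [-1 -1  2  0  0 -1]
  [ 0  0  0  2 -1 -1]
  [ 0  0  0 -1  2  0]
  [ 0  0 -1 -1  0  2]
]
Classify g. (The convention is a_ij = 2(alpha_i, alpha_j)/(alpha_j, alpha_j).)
The matrix has rank 6 with 2's on the diagonal. Reading the off-diagonal entries as Dynkin edges (a single edge where a_ij = a_ji = -1; a double or triple edge where a_ij * a_ji = 2 or 3), the diagram is a chain of 4 nodes with a fork of two nodes at one end (D_6). One simple-root ordering that puts it in standard form is (alpha_5, alpha_4, alpha_6, alpha_3, alpha_2, alpha_1). So the algebra is type D_6, i.e. so(12).

D6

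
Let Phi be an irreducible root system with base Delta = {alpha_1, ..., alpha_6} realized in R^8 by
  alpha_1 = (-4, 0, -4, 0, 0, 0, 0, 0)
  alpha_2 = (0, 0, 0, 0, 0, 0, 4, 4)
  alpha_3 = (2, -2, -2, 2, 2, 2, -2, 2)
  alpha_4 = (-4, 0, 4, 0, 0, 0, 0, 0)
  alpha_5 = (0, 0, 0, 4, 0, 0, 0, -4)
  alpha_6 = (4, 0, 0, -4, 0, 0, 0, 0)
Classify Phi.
E6

Compute the Cartan integers a_ij = 2(alpha_i, alpha_j)/(alpha_j, alpha_j); the resulting 6x6 Cartan matrix is
[[2, 0, 0, 0, 0, -1], [0, 2, 0, 0, -1, 0], [0, 0, 2, -1, 0, 0], [0, 0, -1, 2, 0, -1], [0, -1, 0, 0, 2, -1], [-1, 0, 0, -1, -1, 2]].
All simple roots have the same length, so the diagram is simply laced. The associated Dynkin diagram is a chain of 5 nodes with one extra node attached to the third node from one end (E_6), so the type is E_6.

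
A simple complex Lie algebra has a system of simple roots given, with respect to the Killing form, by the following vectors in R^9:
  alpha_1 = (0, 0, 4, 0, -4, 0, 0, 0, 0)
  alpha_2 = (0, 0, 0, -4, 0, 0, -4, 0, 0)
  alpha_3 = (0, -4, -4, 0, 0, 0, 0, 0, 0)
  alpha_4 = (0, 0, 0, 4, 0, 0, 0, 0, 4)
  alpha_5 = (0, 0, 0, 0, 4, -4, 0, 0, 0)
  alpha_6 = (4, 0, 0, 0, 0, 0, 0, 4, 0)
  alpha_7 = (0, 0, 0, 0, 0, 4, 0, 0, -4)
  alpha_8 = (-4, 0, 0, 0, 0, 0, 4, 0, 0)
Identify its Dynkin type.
Compute the Cartan integers a_ij = 2(alpha_i, alpha_j)/(alpha_j, alpha_j); the resulting 8x8 Cartan matrix is
[[2, 0, -1, 0, -1, 0, 0, 0], [0, 2, 0, -1, 0, 0, 0, -1], [-1, 0, 2, 0, 0, 0, 0, 0], [0, -1, 0, 2, 0, 0, -1, 0], [-1, 0, 0, 0, 2, 0, -1, 0], [0, 0, 0, 0, 0, 2, 0, -1], [0, 0, 0, -1, -1, 0, 2, 0], [0, -1, 0, 0, 0, -1, 0, 2]].
All simple roots have the same length, so the diagram is simply laced. The associated Dynkin diagram is a chain of 8 nodes with single edges (A_8), so the type is A_8 (the algebra sl(9)).

type A_8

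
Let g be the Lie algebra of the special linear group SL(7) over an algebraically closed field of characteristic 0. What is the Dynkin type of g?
This is sl(7), which has dimension 7^2 - 1 = 48 and rank 7 - 1 = 6 (a Cartan subalgebra is the diagonal traceless matrices). In the classification of classical Lie algebras, the special linear algebra sl(n+1) has type A_n; here n = 6, so the Dynkin diagram is a chain of 6 nodes with single edges (A_6). Hence the type is A_6.

A6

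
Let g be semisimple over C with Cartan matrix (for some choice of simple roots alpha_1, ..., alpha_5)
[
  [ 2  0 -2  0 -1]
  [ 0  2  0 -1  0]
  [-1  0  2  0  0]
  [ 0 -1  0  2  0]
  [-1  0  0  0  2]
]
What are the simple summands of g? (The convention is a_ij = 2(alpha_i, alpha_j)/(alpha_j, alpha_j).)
A_2 (sl(3)) + B_3 (so(7))

The diagram associated to this matrix has two connected components: the simple roots {alpha_2, alpha_4} form a chain of 2 nodes with single edges (A_2), and {alpha_1, alpha_3, alpha_5} form a chain of 3 nodes with a double edge at one end; the terminal node there is the unique short simple root (B_3). A semisimple Lie algebra decomposes uniquely as the direct sum of simple ideals, one per connected component of its Dynkin diagram, so g ≅ A_2 ⊕ B_3 (dimension 8 + 21 = 29).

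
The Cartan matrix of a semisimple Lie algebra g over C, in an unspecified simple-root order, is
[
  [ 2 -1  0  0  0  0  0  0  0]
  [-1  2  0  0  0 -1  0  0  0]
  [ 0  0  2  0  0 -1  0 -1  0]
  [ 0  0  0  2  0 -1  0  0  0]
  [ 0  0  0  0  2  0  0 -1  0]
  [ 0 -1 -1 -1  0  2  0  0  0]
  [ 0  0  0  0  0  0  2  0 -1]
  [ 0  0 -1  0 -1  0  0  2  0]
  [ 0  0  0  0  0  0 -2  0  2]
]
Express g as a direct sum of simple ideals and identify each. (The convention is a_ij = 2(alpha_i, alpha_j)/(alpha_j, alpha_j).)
The diagram associated to this matrix has two connected components: the simple roots {alpha_7, alpha_9} form a chain of 2 nodes with a double edge at one end; the terminal node there is the unique short simple root (B_2), and {alpha_1, alpha_2, alpha_3, alpha_4, alpha_5, alpha_6, alpha_8} form a chain of 6 nodes with one extra node attached to the third node from one end (E_7). A semisimple Lie algebra decomposes uniquely as the direct sum of simple ideals, one per connected component of its Dynkin diagram, so g ≅ B_2 ⊕ E_7 (dimension 10 + 133 = 143).

type B_2 + type E_7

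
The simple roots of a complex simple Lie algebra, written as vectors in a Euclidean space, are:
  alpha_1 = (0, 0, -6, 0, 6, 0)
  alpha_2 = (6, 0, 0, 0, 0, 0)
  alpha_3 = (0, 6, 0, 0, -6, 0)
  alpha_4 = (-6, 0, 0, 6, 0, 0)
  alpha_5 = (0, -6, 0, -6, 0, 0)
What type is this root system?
Compute the Cartan integers a_ij = 2(alpha_i, alpha_j)/(alpha_j, alpha_j); the resulting 5x5 Cartan matrix is
[[2, 0, -1, 0, 0], [0, 2, 0, -1, 0], [-1, 0, 2, 0, -1], [0, -2, 0, 2, -1], [0, 0, -1, -1, 2]].
The roots have two lengths (squared-length ratio 2:1); the short ones are alpha_{2}. The associated Dynkin diagram is a chain of 5 nodes with a double edge at one end; the terminal node there is the unique short simple root (B_5), so the type is B_5 (the algebra so(11)).

B_5 (so(11))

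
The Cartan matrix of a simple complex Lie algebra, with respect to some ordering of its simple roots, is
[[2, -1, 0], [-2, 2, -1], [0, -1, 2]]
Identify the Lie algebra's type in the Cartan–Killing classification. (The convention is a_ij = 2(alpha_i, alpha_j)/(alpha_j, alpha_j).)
The matrix has rank 3 with 2's on the diagonal. Reading the off-diagonal entries as Dynkin edges (a single edge where a_ij = a_ji = -1; a double or triple edge where a_ij * a_ji = 2 or 3), the diagram is a chain of 3 nodes with a double edge at one end; the terminal node there is the unique short simple root (B_3). One simple-root ordering that puts it in standard form is (alpha_3, alpha_2, alpha_1). So the algebra is type B_3, i.e. so(7).

B_3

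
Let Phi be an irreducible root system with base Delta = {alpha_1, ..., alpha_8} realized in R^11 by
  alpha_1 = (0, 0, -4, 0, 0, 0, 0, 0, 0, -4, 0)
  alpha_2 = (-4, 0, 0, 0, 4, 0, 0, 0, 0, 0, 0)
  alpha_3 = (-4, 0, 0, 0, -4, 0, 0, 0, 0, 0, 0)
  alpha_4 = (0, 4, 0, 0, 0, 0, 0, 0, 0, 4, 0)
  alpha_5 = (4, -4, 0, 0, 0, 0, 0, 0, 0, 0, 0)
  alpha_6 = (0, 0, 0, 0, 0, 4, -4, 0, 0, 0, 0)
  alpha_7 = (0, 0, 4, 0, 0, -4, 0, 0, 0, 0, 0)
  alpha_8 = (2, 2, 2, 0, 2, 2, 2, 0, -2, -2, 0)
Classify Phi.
Compute the Cartan integers a_ij = 2(alpha_i, alpha_j)/(alpha_j, alpha_j); the resulting 8x8 Cartan matrix is
[[2, 0, 0, -1, 0, 0, -1, 0], [0, 2, 0, 0, -1, 0, 0, 0], [0, 0, 2, 0, -1, 0, 0, -1], [-1, 0, 0, 2, -1, 0, 0, 0], [0, -1, -1, -1, 2, 0, 0, 0], [0, 0, 0, 0, 0, 2, -1, 0], [-1, 0, 0, 0, 0, -1, 2, 0], [0, 0, -1, 0, 0, 0, 0, 2]].
All simple roots have the same length, so the diagram is simply laced. The associated Dynkin diagram is a chain of 7 nodes with one extra node attached to the third node from one end (E_8), so the type is E_8.

E_8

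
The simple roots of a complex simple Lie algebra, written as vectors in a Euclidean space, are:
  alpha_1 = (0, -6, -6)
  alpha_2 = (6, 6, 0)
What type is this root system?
Compute the Cartan integers a_ij = 2(alpha_i, alpha_j)/(alpha_j, alpha_j); the resulting 2x2 Cartan matrix is
[[2, -1], [-1, 2]].
All simple roots have the same length, so the diagram is simply laced. The associated Dynkin diagram is a chain of 2 nodes with single edges (A_2), so the type is A_2 (the algebra sl(3)).

A_2 (sl(3))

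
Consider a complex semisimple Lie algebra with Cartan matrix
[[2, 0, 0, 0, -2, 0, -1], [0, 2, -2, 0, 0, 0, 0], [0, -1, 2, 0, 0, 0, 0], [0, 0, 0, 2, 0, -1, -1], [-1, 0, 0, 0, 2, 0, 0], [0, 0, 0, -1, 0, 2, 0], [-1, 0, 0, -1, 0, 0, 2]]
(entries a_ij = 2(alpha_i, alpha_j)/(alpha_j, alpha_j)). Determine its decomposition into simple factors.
The diagram associated to this matrix has two connected components: the simple roots {alpha_2, alpha_3} form a chain of 2 nodes with a double edge at one end; the terminal node there is the unique short simple root (B_2), and {alpha_1, alpha_4, alpha_5, alpha_6, alpha_7} form a chain of 5 nodes with a double edge at one end; the terminal node there is the unique short simple root (B_5). A semisimple Lie algebra decomposes uniquely as the direct sum of simple ideals, one per connected component of its Dynkin diagram, so g ≅ B_2 ⊕ B_5 (dimension 10 + 55 = 65).

B_2 (so(5)) + B_5 (so(11))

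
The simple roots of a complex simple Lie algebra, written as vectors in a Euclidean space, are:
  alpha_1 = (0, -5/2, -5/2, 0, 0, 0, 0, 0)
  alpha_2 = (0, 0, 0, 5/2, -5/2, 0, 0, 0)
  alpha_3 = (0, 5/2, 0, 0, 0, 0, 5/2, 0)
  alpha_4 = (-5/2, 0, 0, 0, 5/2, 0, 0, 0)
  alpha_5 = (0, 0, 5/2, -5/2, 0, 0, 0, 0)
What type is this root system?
A_5 (sl(6))

Compute the Cartan integers a_ij = 2(alpha_i, alpha_j)/(alpha_j, alpha_j); the resulting 5x5 Cartan matrix is
[[2, 0, -1, 0, -1], [0, 2, 0, -1, -1], [-1, 0, 2, 0, 0], [0, -1, 0, 2, 0], [-1, -1, 0, 0, 2]].
All simple roots have the same length, so the diagram is simply laced. The associated Dynkin diagram is a chain of 5 nodes with single edges (A_5), so the type is A_5 (the algebra sl(6)).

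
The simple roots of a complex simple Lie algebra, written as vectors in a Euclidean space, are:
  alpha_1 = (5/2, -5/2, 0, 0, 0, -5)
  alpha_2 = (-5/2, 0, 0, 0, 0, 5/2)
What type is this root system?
G_2

Compute the Cartan integers a_ij = 2(alpha_i, alpha_j)/(alpha_j, alpha_j); the resulting 2x2 Cartan matrix is
[[2, -3], [-1, 2]].
The roots have two lengths (squared-length ratio 3:1); the short ones are alpha_{2}. The associated Dynkin diagram is two nodes joined by a triple edge (G_2), so the type is G_2.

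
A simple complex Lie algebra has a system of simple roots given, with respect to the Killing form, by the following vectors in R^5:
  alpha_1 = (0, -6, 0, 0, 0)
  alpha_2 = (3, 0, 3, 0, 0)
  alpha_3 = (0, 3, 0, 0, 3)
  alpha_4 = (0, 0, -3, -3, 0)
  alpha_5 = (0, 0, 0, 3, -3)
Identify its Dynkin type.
C_5

Compute the Cartan integers a_ij = 2(alpha_i, alpha_j)/(alpha_j, alpha_j); the resulting 5x5 Cartan matrix is
[[2, 0, -2, 0, 0], [0, 2, 0, -1, 0], [-1, 0, 2, 0, -1], [0, -1, 0, 2, -1], [0, 0, -1, -1, 2]].
The roots have two lengths (squared-length ratio 2:1); the short ones are alpha_{2,3,4,5}. The associated Dynkin diagram is a chain of 5 nodes with a double edge at one end; the terminal node there is the unique long simple root (C_5), so the type is C_5 (the algebra sp(10)).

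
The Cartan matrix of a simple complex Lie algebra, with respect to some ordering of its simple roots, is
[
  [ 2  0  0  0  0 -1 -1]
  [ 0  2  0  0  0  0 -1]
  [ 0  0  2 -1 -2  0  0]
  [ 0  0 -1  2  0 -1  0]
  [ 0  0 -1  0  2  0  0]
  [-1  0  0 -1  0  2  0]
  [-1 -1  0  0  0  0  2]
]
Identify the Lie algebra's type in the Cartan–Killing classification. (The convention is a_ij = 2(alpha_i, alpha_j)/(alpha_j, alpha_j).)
The matrix has rank 7 with 2's on the diagonal. Reading the off-diagonal entries as Dynkin edges (a single edge where a_ij = a_ji = -1; a double or triple edge where a_ij * a_ji = 2 or 3), the diagram is a chain of 7 nodes with a double edge at one end; the terminal node there is the unique short simple root (B_7). One simple-root ordering that puts it in standard form is (alpha_2, alpha_7, alpha_1, alpha_6, alpha_4, alpha_3, alpha_5). So the algebra is type B_7, i.e. so(15).

B_7 (so(15))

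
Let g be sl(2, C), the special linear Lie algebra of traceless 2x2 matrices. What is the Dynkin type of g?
A_1 (sl(2))

This is sl(2), which has dimension 2^2 - 1 = 3 and rank 2 - 1 = 1 (a Cartan subalgebra is the diagonal traceless matrices). In the classification of classical Lie algebras, the special linear algebra sl(n+1) has type A_n; here n = 1, so the Dynkin diagram is a chain of 1 nodes with single edges (A_1). Hence the type is A_1.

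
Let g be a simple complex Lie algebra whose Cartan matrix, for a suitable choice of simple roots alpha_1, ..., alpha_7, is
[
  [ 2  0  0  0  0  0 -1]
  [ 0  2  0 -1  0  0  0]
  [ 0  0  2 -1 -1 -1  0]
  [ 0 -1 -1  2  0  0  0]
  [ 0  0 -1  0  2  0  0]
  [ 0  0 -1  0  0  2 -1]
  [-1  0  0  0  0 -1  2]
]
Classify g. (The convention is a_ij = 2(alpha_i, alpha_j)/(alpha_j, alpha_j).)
The matrix has rank 7 with 2's on the diagonal. Reading the off-diagonal entries as Dynkin edges (a single edge where a_ij = a_ji = -1; a double or triple edge where a_ij * a_ji = 2 or 3), the diagram is a chain of 6 nodes with one extra node attached to the third node from one end (E_7). One simple-root ordering that puts it in standard form is (alpha_2, alpha_5, alpha_4, alpha_3, alpha_6, alpha_7, alpha_1). So the algebra is type E_7.

E7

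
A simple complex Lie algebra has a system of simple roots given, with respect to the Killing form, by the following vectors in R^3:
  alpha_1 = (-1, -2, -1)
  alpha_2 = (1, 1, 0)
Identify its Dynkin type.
G_2

Compute the Cartan integers a_ij = 2(alpha_i, alpha_j)/(alpha_j, alpha_j); the resulting 2x2 Cartan matrix is
[[2, -3], [-1, 2]].
The roots have two lengths (squared-length ratio 3:1); the short ones are alpha_{2}. The associated Dynkin diagram is two nodes joined by a triple edge (G_2), so the type is G_2.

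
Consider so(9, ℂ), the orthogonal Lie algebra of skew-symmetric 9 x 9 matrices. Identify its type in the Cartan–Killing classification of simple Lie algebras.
This is so(9) with 9 odd, which has dimension 9(9-1)/2 = 36 and rank (9-1)/2 = 4. In the classification of classical Lie algebras, the orthogonal algebra so(2n+1) in an odd number of variables has type B_n; here n = 4, so the Dynkin diagram is a chain of 4 nodes with a double edge at one end; the terminal node there is the unique short simple root (B_4). Hence the type is B_4.

B4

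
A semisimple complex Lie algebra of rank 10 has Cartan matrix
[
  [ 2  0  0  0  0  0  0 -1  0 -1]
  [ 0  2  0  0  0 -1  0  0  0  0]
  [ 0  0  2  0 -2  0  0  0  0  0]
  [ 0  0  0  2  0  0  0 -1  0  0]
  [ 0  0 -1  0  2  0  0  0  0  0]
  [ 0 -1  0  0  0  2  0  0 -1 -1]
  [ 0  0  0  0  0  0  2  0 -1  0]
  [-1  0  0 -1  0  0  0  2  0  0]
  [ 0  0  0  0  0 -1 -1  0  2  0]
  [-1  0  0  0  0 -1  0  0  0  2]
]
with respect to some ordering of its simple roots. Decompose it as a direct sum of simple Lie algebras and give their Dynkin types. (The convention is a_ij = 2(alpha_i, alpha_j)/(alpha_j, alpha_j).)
The diagram associated to this matrix has two connected components: the simple roots {alpha_3, alpha_5} form a chain of 2 nodes with a double edge at one end; the terminal node there is the unique short simple root (B_2), and {alpha_1, alpha_2, alpha_4, alpha_6, alpha_7, alpha_8, alpha_9, alpha_10} form a chain of 7 nodes with one extra node attached to the third node from one end (E_8). A semisimple Lie algebra decomposes uniquely as the direct sum of simple ideals, one per connected component of its Dynkin diagram, so g ≅ B_2 ⊕ E_8 (dimension 10 + 248 = 258).

B2 ⊕ E8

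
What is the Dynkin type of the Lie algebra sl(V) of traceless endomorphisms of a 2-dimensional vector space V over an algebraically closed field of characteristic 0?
This is sl(2), which has dimension 2^2 - 1 = 3 and rank 2 - 1 = 1 (a Cartan subalgebra is the diagonal traceless matrices). In the classification of classical Lie algebras, the special linear algebra sl(n+1) has type A_n; here n = 1, so the Dynkin diagram is a chain of 1 nodes with single edges (A_1). Hence the type is A_1.

type A_1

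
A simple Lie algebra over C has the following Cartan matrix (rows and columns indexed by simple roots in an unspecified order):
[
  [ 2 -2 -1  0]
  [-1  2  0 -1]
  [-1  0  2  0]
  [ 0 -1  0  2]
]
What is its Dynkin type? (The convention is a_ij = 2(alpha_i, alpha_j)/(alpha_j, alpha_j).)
The matrix has rank 4 with 2's on the diagonal. Reading the off-diagonal entries as Dynkin edges (a single edge where a_ij = a_ji = -1; a double or triple edge where a_ij * a_ji = 2 or 3), the diagram is a chain of 4 nodes with a double edge between the middle two (F_4). One simple-root ordering that puts it in standard form is (alpha_3, alpha_1, alpha_2, alpha_4). So the algebra is type F_4.

F_4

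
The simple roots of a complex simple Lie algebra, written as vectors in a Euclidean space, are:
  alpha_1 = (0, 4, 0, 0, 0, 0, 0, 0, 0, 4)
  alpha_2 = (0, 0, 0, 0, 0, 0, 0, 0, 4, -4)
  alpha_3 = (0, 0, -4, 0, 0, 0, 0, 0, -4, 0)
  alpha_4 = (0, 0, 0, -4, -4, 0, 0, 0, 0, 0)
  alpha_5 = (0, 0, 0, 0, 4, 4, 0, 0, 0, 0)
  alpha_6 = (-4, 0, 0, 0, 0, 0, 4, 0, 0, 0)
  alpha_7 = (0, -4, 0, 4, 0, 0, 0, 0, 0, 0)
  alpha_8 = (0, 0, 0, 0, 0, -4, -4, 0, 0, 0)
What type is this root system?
Compute the Cartan integers a_ij = 2(alpha_i, alpha_j)/(alpha_j, alpha_j); the resulting 8x8 Cartan matrix is
[[2, -1, 0, 0, 0, 0, -1, 0], [-1, 2, -1, 0, 0, 0, 0, 0], [0, -1, 2, 0, 0, 0, 0, 0], [0, 0, 0, 2, -1, 0, -1, 0], [0, 0, 0, -1, 2, 0, 0, -1], [0, 0, 0, 0, 0, 2, 0, -1], [-1, 0, 0, -1, 0, 0, 2, 0], [0, 0, 0, 0, -1, -1, 0, 2]].
All simple roots have the same length, so the diagram is simply laced. The associated Dynkin diagram is a chain of 8 nodes with single edges (A_8), so the type is A_8 (the algebra sl(9)).

A_8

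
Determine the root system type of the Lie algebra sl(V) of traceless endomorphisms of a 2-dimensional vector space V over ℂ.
This is sl(2), which has dimension 2^2 - 1 = 3 and rank 2 - 1 = 1 (a Cartan subalgebra is the diagonal traceless matrices). In the classification of classical Lie algebras, the special linear algebra sl(n+1) has type A_n; here n = 1, so the Dynkin diagram is a chain of 1 nodes with single edges (A_1). Hence the type is A_1.

A_1 (sl(2))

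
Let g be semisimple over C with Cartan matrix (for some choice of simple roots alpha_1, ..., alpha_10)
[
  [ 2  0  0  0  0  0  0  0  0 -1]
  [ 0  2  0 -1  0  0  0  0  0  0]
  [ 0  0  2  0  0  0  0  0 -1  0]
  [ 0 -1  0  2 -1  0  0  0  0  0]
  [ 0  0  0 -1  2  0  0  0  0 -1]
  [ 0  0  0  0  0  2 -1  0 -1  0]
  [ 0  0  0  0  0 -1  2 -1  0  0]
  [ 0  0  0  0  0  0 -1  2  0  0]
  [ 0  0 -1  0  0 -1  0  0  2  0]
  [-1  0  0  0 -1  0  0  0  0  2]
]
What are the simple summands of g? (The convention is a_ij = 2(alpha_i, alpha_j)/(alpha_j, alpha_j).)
The diagram associated to this matrix has two connected components: the simple roots {alpha_1, alpha_2, alpha_4, alpha_5, alpha_10} form a chain of 5 nodes with single edges (A_5), and {alpha_3, alpha_6, alpha_7, alpha_8, alpha_9} form a chain of 5 nodes with single edges (A_5). A semisimple Lie algebra decomposes uniquely as the direct sum of simple ideals, one per connected component of its Dynkin diagram, so g ≅ A_5 ⊕ A_5 (dimension 35 + 35 = 70).

type A_5 ⊕ type A_5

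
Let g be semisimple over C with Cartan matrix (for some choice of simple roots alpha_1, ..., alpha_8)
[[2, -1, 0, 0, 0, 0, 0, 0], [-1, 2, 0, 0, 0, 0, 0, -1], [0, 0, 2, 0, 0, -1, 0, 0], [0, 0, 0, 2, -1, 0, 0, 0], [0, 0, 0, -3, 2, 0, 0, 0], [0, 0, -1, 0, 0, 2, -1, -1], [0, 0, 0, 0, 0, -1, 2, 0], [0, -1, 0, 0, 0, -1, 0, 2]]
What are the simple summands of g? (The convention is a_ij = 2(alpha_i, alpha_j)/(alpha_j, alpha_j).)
The diagram associated to this matrix has two connected components: the simple roots {alpha_1, alpha_2, alpha_3, alpha_6, alpha_7, alpha_8} form a chain of 4 nodes with a fork of two nodes at one end (D_6), and {alpha_4, alpha_5} form two nodes joined by a triple edge (G_2). A semisimple Lie algebra decomposes uniquely as the direct sum of simple ideals, one per connected component of its Dynkin diagram, so g ≅ D_6 ⊕ G_2 (dimension 66 + 14 = 80).

D_6 + G_2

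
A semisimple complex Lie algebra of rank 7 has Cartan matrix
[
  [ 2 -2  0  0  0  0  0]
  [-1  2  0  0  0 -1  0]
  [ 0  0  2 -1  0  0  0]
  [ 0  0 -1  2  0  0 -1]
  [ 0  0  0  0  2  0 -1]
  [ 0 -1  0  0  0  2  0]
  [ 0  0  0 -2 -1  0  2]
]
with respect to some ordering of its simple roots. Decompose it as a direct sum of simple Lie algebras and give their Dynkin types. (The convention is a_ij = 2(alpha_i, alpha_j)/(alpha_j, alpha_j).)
The diagram associated to this matrix has two connected components: the simple roots {alpha_1, alpha_2, alpha_6} form a chain of 3 nodes with a double edge at one end; the terminal node there is the unique long simple root (C_3), and {alpha_3, alpha_4, alpha_5, alpha_7} form a chain of 4 nodes with a double edge between the middle two (F_4). A semisimple Lie algebra decomposes uniquely as the direct sum of simple ideals, one per connected component of its Dynkin diagram, so g ≅ C_3 ⊕ F_4 (dimension 21 + 52 = 73).

C_3 ⊕ F_4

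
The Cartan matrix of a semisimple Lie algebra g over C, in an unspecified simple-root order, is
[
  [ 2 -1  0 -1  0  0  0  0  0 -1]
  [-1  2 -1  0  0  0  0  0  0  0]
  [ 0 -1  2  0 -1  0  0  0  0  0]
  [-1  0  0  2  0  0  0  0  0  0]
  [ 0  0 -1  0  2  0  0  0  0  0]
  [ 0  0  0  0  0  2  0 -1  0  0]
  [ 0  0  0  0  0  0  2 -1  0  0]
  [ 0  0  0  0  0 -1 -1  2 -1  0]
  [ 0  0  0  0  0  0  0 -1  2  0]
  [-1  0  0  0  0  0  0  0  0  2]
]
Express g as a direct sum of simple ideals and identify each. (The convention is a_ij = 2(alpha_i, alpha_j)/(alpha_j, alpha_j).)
The diagram associated to this matrix has two connected components: the simple roots {alpha_6, alpha_7, alpha_8, alpha_9} form a chain of 2 nodes with a fork of two nodes at one end (D_4), and {alpha_1, alpha_2, alpha_3, alpha_4, alpha_5, alpha_10} form a chain of 4 nodes with a fork of two nodes at one end (D_6). A semisimple Lie algebra decomposes uniquely as the direct sum of simple ideals, one per connected component of its Dynkin diagram, so g ≅ D_4 ⊕ D_6 (dimension 28 + 66 = 94).

type D_4 + type D_6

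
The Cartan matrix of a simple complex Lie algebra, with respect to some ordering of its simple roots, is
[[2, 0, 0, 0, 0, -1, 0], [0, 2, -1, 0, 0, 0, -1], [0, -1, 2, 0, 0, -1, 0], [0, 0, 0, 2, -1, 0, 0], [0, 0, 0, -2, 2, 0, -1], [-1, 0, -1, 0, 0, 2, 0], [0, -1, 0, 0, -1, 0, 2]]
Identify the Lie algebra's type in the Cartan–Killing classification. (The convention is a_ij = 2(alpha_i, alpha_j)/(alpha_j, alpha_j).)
The matrix has rank 7 with 2's on the diagonal. Reading the off-diagonal entries as Dynkin edges (a single edge where a_ij = a_ji = -1; a double or triple edge where a_ij * a_ji = 2 or 3), the diagram is a chain of 7 nodes with a double edge at one end; the terminal node there is the unique short simple root (B_7). One simple-root ordering that puts it in standard form is (alpha_1, alpha_6, alpha_3, alpha_2, alpha_7, alpha_5, alpha_4). So the algebra is type B_7, i.e. so(15).

B_7 (so(15))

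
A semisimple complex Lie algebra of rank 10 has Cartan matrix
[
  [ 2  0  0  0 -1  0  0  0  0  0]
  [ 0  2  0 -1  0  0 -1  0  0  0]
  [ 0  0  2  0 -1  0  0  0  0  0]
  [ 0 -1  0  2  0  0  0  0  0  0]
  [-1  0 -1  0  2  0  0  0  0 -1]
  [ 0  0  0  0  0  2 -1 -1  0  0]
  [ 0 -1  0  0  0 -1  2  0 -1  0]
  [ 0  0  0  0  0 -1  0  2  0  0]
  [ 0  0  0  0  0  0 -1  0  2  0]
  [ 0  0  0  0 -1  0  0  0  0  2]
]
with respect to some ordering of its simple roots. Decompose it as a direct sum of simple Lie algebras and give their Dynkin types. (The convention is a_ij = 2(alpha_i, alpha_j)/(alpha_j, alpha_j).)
The diagram associated to this matrix has two connected components: the simple roots {alpha_1, alpha_3, alpha_5, alpha_10} form a chain of 2 nodes with a fork of two nodes at one end (D_4), and {alpha_2, alpha_4, alpha_6, alpha_7, alpha_8, alpha_9} form a chain of 5 nodes with one extra node attached to the third node from one end (E_6). A semisimple Lie algebra decomposes uniquely as the direct sum of simple ideals, one per connected component of its Dynkin diagram, so g ≅ D_4 ⊕ E_6 (dimension 28 + 78 = 106).

D_4 ⊕ E_6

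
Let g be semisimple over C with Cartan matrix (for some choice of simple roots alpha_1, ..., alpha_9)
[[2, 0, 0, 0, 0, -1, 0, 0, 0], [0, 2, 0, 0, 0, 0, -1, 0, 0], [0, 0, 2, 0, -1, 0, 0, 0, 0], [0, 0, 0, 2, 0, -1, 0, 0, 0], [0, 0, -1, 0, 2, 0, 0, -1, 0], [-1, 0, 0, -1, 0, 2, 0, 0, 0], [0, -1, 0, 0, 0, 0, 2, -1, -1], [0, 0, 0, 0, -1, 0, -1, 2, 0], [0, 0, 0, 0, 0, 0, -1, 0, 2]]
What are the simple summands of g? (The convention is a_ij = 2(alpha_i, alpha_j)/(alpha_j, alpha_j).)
The diagram associated to this matrix has two connected components: the simple roots {alpha_1, alpha_4, alpha_6} form a chain of 3 nodes with single edges (A_3), and {alpha_2, alpha_3, alpha_5, alpha_7, alpha_8, alpha_9} form a chain of 4 nodes with a fork of two nodes at one end (D_6). A semisimple Lie algebra decomposes uniquely as the direct sum of simple ideals, one per connected component of its Dynkin diagram, so g ≅ A_3 ⊕ D_6 (dimension 15 + 66 = 81).

A3 + D6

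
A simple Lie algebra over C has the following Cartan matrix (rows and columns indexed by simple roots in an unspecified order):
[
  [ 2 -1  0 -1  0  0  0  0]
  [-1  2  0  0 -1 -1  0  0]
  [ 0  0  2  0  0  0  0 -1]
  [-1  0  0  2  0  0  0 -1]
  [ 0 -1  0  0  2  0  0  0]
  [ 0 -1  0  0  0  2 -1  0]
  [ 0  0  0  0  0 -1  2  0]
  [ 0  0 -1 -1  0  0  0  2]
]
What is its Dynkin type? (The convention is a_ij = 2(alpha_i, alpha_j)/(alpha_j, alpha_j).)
The matrix has rank 8 with 2's on the diagonal. Reading the off-diagonal entries as Dynkin edges (a single edge where a_ij = a_ji = -1; a double or triple edge where a_ij * a_ji = 2 or 3), the diagram is a chain of 7 nodes with one extra node attached to the third node from one end (E_8). One simple-root ordering that puts it in standard form is (alpha_7, alpha_5, alpha_6, alpha_2, alpha_1, alpha_4, alpha_8, alpha_3). So the algebra is type E_8.

E_8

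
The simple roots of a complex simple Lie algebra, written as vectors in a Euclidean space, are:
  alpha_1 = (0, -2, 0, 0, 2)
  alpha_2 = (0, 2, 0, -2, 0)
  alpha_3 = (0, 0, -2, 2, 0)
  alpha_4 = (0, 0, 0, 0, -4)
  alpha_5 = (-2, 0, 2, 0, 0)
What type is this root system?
Compute the Cartan integers a_ij = 2(alpha_i, alpha_j)/(alpha_j, alpha_j); the resulting 5x5 Cartan matrix is
[[2, -1, 0, -1, 0], [-1, 2, -1, 0, 0], [0, -1, 2, 0, -1], [-2, 0, 0, 2, 0], [0, 0, -1, 0, 2]].
The roots have two lengths (squared-length ratio 2:1); the short ones are alpha_{1,2,3,5}. The associated Dynkin diagram is a chain of 5 nodes with a double edge at one end; the terminal node there is the unique long simple root (C_5), so the type is C_5 (the algebra sp(10)).

C5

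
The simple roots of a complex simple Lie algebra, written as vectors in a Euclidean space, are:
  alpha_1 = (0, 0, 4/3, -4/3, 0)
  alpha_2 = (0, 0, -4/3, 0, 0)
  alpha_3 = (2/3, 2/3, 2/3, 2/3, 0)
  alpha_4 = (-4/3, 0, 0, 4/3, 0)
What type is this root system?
Compute the Cartan integers a_ij = 2(alpha_i, alpha_j)/(alpha_j, alpha_j); the resulting 4x4 Cartan matrix is
[[2, -2, 0, -1], [-1, 2, -1, 0], [0, -1, 2, 0], [-1, 0, 0, 2]].
The roots have two lengths (squared-length ratio 2:1); the short ones are alpha_{2,3}. The associated Dynkin diagram is a chain of 4 nodes with a double edge between the middle two (F_4), so the type is F_4.

F_4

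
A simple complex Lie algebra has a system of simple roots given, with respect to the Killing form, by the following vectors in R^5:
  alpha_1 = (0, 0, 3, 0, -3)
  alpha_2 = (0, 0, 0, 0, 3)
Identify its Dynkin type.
Compute the Cartan integers a_ij = 2(alpha_i, alpha_j)/(alpha_j, alpha_j); the resulting 2x2 Cartan matrix is
[[2, -2], [-1, 2]].
The roots have two lengths (squared-length ratio 2:1); the short ones are alpha_{2}. The associated Dynkin diagram is a chain of 2 nodes with a double edge at one end; the terminal node there is the unique short simple root (B_2), so the type is B_2 (the algebra so(5)).

B2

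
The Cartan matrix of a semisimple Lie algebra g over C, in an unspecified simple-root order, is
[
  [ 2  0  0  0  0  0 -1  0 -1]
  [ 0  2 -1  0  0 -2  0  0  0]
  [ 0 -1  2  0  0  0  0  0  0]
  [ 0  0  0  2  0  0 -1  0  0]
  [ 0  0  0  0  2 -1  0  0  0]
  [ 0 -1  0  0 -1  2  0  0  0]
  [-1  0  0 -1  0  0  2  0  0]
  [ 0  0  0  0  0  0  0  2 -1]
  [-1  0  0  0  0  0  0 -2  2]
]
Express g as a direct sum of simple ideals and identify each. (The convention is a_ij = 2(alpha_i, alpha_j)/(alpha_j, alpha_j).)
The diagram associated to this matrix has two connected components: the simple roots {alpha_1, alpha_4, alpha_7, alpha_8, alpha_9} form a chain of 5 nodes with a double edge at one end; the terminal node there is the unique short simple root (B_5), and {alpha_2, alpha_3, alpha_5, alpha_6} form a chain of 4 nodes with a double edge between the middle two (F_4). A semisimple Lie algebra decomposes uniquely as the direct sum of simple ideals, one per connected component of its Dynkin diagram, so g ≅ B_5 ⊕ F_4 (dimension 55 + 52 = 107).

B5 ⊕ F4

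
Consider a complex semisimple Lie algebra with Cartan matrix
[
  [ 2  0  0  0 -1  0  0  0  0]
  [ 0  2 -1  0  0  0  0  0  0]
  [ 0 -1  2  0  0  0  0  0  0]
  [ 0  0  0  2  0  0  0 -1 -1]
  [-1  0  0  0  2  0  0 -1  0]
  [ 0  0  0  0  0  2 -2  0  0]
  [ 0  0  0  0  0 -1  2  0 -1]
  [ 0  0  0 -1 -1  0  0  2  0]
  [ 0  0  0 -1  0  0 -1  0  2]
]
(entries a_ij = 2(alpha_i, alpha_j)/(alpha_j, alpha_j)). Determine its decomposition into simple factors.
The diagram associated to this matrix has two connected components: the simple roots {alpha_2, alpha_3} form a chain of 2 nodes with single edges (A_2), and {alpha_1, alpha_4, alpha_5, alpha_6, alpha_7, alpha_8, alpha_9} form a chain of 7 nodes with a double edge at one end; the terminal node there is the unique long simple root (C_7). A semisimple Lie algebra decomposes uniquely as the direct sum of simple ideals, one per connected component of its Dynkin diagram, so g ≅ A_2 ⊕ C_7 (dimension 8 + 105 = 113).

A_2 (sl(3)) + C_7 (sp(14))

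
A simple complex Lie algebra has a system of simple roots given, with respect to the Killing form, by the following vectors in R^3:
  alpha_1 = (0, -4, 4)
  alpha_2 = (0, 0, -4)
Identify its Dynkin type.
Compute the Cartan integers a_ij = 2(alpha_i, alpha_j)/(alpha_j, alpha_j); the resulting 2x2 Cartan matrix is
[[2, -2], [-1, 2]].
The roots have two lengths (squared-length ratio 2:1); the short ones are alpha_{2}. The associated Dynkin diagram is a chain of 2 nodes with a double edge at one end; the terminal node there is the unique short simple root (B_2), so the type is B_2 (the algebra so(5)).

B_2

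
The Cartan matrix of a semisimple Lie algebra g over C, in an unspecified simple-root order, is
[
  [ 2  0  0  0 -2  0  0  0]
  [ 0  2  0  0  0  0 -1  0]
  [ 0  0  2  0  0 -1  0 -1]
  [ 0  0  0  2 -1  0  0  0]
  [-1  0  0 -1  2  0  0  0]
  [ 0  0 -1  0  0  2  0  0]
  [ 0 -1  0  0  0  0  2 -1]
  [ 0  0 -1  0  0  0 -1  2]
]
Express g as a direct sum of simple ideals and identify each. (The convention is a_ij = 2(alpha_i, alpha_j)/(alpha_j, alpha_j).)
type A_5 + type C_3

The diagram associated to this matrix has two connected components: the simple roots {alpha_2, alpha_3, alpha_6, alpha_7, alpha_8} form a chain of 5 nodes with single edges (A_5), and {alpha_1, alpha_4, alpha_5} form a chain of 3 nodes with a double edge at one end; the terminal node there is the unique long simple root (C_3). A semisimple Lie algebra decomposes uniquely as the direct sum of simple ideals, one per connected component of its Dynkin diagram, so g ≅ A_5 ⊕ C_3 (dimension 35 + 21 = 56).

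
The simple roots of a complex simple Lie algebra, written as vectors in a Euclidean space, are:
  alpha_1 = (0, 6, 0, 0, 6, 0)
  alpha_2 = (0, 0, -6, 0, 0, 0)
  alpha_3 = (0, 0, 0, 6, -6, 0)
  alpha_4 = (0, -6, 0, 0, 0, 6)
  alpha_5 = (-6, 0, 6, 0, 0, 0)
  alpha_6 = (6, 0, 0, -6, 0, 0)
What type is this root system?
B_6 (so(13))

Compute the Cartan integers a_ij = 2(alpha_i, alpha_j)/(alpha_j, alpha_j); the resulting 6x6 Cartan matrix is
[[2, 0, -1, -1, 0, 0], [0, 2, 0, 0, -1, 0], [-1, 0, 2, 0, 0, -1], [-1, 0, 0, 2, 0, 0], [0, -2, 0, 0, 2, -1], [0, 0, -1, 0, -1, 2]].
The roots have two lengths (squared-length ratio 2:1); the short ones are alpha_{2}. The associated Dynkin diagram is a chain of 6 nodes with a double edge at one end; the terminal node there is the unique short simple root (B_6), so the type is B_6 (the algebra so(13)).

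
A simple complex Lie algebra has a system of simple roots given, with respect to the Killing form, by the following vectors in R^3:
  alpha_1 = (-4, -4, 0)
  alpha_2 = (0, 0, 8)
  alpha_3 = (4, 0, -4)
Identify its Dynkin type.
Compute the Cartan integers a_ij = 2(alpha_i, alpha_j)/(alpha_j, alpha_j); the resulting 3x3 Cartan matrix is
[[2, 0, -1], [0, 2, -2], [-1, -1, 2]].
The roots have two lengths (squared-length ratio 2:1); the short ones are alpha_{1,3}. The associated Dynkin diagram is a chain of 3 nodes with a double edge at one end; the terminal node there is the unique long simple root (C_3), so the type is C_3 (the algebra sp(6)).

C3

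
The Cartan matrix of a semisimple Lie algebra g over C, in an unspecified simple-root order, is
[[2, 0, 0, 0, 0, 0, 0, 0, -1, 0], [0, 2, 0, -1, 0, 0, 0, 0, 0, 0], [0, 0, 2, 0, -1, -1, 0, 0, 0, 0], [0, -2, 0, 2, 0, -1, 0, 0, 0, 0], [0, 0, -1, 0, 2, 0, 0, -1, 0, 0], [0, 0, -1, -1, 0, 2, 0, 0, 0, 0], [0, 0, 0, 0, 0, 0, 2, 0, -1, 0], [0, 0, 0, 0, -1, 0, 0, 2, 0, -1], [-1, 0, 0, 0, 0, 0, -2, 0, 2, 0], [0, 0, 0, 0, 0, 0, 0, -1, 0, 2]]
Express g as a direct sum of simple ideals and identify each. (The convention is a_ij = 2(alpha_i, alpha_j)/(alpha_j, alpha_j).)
The diagram associated to this matrix has two connected components: the simple roots {alpha_1, alpha_7, alpha_9} form a chain of 3 nodes with a double edge at one end; the terminal node there is the unique short simple root (B_3), and {alpha_2, alpha_3, alpha_4, alpha_5, alpha_6, alpha_8, alpha_10} form a chain of 7 nodes with a double edge at one end; the terminal node there is the unique short simple root (B_7). A semisimple Lie algebra decomposes uniquely as the direct sum of simple ideals, one per connected component of its Dynkin diagram, so g ≅ B_3 ⊕ B_7 (dimension 21 + 105 = 126).

B3 + B7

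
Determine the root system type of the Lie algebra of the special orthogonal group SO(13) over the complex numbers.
This is so(13) with 13 odd, which has dimension 13(13-1)/2 = 78 and rank (13-1)/2 = 6. In the classification of classical Lie algebras, the orthogonal algebra so(2n+1) in an odd number of variables has type B_n; here n = 6, so the Dynkin diagram is a chain of 6 nodes with a double edge at one end; the terminal node there is the unique short simple root (B_6). Hence the type is B_6.

B_6 (so(13))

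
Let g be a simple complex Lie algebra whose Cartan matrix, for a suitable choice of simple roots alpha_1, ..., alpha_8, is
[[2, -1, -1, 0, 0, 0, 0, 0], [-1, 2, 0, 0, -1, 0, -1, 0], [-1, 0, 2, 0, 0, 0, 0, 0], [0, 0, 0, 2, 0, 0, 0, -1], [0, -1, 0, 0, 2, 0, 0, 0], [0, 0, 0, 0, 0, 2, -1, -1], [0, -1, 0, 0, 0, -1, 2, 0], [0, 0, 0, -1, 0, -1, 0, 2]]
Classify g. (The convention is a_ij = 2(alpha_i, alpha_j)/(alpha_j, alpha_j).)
type E_8

The matrix has rank 8 with 2's on the diagonal. Reading the off-diagonal entries as Dynkin edges (a single edge where a_ij = a_ji = -1; a double or triple edge where a_ij * a_ji = 2 or 3), the diagram is a chain of 7 nodes with one extra node attached to the third node from one end (E_8). One simple-root ordering that puts it in standard form is (alpha_3, alpha_5, alpha_1, alpha_2, alpha_7, alpha_6, alpha_8, alpha_4). So the algebra is type E_8.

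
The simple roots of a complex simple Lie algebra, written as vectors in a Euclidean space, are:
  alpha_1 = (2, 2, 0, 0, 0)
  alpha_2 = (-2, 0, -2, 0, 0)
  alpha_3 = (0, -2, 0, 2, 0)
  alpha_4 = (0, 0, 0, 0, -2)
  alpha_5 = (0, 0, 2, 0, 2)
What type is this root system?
Compute the Cartan integers a_ij = 2(alpha_i, alpha_j)/(alpha_j, alpha_j); the resulting 5x5 Cartan matrix is
[[2, -1, -1, 0, 0], [-1, 2, 0, 0, -1], [-1, 0, 2, 0, 0], [0, 0, 0, 2, -1], [0, -1, 0, -2, 2]].
The roots have two lengths (squared-length ratio 2:1); the short ones are alpha_{4}. The associated Dynkin diagram is a chain of 5 nodes with a double edge at one end; the terminal node there is the unique short simple root (B_5), so the type is B_5 (the algebra so(11)).

B_5 (so(11))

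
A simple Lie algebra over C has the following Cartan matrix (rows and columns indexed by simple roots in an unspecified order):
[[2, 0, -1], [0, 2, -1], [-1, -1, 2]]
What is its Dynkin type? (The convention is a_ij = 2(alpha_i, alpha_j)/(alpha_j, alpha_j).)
A_3

The matrix has rank 3 with 2's on the diagonal. Reading the off-diagonal entries as Dynkin edges (a single edge where a_ij = a_ji = -1; a double or triple edge where a_ij * a_ji = 2 or 3), the diagram is a chain of 3 nodes with single edges (A_3). One simple-root ordering that puts it in standard form is (alpha_1, alpha_3, alpha_2). So the algebra is type A_3, i.e. sl(4).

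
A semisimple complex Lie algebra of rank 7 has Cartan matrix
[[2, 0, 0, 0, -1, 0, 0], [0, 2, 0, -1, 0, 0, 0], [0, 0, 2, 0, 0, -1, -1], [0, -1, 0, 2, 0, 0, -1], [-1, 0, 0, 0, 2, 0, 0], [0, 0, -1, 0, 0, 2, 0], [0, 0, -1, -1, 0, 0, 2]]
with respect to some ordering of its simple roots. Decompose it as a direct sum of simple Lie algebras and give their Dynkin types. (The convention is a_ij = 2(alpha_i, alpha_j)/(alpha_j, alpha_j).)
A_2 (sl(3)) + A_5 (sl(6))

The diagram associated to this matrix has two connected components: the simple roots {alpha_1, alpha_5} form a chain of 2 nodes with single edges (A_2), and {alpha_2, alpha_3, alpha_4, alpha_6, alpha_7} form a chain of 5 nodes with single edges (A_5). A semisimple Lie algebra decomposes uniquely as the direct sum of simple ideals, one per connected component of its Dynkin diagram, so g ≅ A_2 ⊕ A_5 (dimension 8 + 35 = 43).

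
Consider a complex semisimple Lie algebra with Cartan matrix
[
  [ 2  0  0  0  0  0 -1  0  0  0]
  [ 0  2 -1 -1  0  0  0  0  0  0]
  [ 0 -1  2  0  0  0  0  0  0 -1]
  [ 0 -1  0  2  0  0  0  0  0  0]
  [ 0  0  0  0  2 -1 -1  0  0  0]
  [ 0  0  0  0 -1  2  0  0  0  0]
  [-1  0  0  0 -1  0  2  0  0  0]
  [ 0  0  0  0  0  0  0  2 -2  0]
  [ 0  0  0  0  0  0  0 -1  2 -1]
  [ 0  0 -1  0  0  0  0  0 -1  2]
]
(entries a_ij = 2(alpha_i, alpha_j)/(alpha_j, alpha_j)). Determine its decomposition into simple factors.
A_4 (sl(5)) + C_6 (sp(12))

The diagram associated to this matrix has two connected components: the simple roots {alpha_1, alpha_5, alpha_6, alpha_7} form a chain of 4 nodes with single edges (A_4), and {alpha_2, alpha_3, alpha_4, alpha_8, alpha_9, alpha_10} form a chain of 6 nodes with a double edge at one end; the terminal node there is the unique long simple root (C_6). A semisimple Lie algebra decomposes uniquely as the direct sum of simple ideals, one per connected component of its Dynkin diagram, so g ≅ A_4 ⊕ C_6 (dimension 24 + 78 = 102).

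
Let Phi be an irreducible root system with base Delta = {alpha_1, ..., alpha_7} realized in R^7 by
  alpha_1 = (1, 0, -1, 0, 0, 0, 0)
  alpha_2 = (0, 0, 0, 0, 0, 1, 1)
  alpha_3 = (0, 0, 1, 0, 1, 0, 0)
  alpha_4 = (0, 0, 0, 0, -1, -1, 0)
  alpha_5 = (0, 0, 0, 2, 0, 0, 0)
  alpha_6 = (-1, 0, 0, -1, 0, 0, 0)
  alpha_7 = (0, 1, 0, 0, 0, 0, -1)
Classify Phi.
Compute the Cartan integers a_ij = 2(alpha_i, alpha_j)/(alpha_j, alpha_j); the resulting 7x7 Cartan matrix is
[[2, 0, -1, 0, 0, -1, 0], [0, 2, 0, -1, 0, 0, -1], [-1, 0, 2, -1, 0, 0, 0], [0, -1, -1, 2, 0, 0, 0], [0, 0, 0, 0, 2, -2, 0], [-1, 0, 0, 0, -1, 2, 0], [0, -1, 0, 0, 0, 0, 2]].
The roots have two lengths (squared-length ratio 2:1); the short ones are alpha_{1,2,3,4,6,7}. The associated Dynkin diagram is a chain of 7 nodes with a double edge at one end; the terminal node there is the unique long simple root (C_7), so the type is C_7 (the algebra sp(14)).

type C_7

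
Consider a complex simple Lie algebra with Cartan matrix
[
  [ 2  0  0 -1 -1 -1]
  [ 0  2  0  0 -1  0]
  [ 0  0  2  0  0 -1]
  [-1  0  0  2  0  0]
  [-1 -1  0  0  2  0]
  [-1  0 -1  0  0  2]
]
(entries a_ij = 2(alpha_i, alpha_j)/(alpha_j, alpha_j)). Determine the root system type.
E6

The matrix has rank 6 with 2's on the diagonal. Reading the off-diagonal entries as Dynkin edges (a single edge where a_ij = a_ji = -1; a double or triple edge where a_ij * a_ji = 2 or 3), the diagram is a chain of 5 nodes with one extra node attached to the third node from one end (E_6). One simple-root ordering that puts it in standard form is (alpha_3, alpha_4, alpha_6, alpha_1, alpha_5, alpha_2). So the algebra is type E_6.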